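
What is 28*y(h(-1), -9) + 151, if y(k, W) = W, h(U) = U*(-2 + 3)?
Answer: -101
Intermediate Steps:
h(U) = U (h(U) = U*1 = U)
28*y(h(-1), -9) + 151 = 28*(-9) + 151 = -252 + 151 = -101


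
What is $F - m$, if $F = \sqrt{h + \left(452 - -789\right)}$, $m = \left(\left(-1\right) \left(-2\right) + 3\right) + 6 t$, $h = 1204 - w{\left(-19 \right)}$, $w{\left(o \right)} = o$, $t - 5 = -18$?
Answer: $73 + 4 \sqrt{154} \approx 122.64$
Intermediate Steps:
$t = -13$ ($t = 5 - 18 = -13$)
$h = 1223$ ($h = 1204 - -19 = 1204 + 19 = 1223$)
$m = -73$ ($m = \left(\left(-1\right) \left(-2\right) + 3\right) + 6 \left(-13\right) = \left(2 + 3\right) - 78 = 5 - 78 = -73$)
$F = 4 \sqrt{154}$ ($F = \sqrt{1223 + \left(452 - -789\right)} = \sqrt{1223 + \left(452 + 789\right)} = \sqrt{1223 + 1241} = \sqrt{2464} = 4 \sqrt{154} \approx 49.639$)
$F - m = 4 \sqrt{154} - -73 = 4 \sqrt{154} + 73 = 73 + 4 \sqrt{154}$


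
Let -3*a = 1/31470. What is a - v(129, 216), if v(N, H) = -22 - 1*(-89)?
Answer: -6325471/94410 ≈ -67.000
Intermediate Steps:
v(N, H) = 67 (v(N, H) = -22 + 89 = 67)
a = -1/94410 (a = -⅓/31470 = -⅓*1/31470 = -1/94410 ≈ -1.0592e-5)
a - v(129, 216) = -1/94410 - 1*67 = -1/94410 - 67 = -6325471/94410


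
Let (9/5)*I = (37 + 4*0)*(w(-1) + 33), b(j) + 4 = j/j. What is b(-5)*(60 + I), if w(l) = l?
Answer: -6460/3 ≈ -2153.3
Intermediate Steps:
b(j) = -3 (b(j) = -4 + j/j = -4 + 1 = -3)
I = 5920/9 (I = 5*((37 + 4*0)*(-1 + 33))/9 = 5*((37 + 0)*32)/9 = 5*(37*32)/9 = (5/9)*1184 = 5920/9 ≈ 657.78)
b(-5)*(60 + I) = -3*(60 + 5920/9) = -3*6460/9 = -6460/3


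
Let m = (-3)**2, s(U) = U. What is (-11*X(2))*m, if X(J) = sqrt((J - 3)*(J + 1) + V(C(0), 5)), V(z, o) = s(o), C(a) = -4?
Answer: -99*sqrt(2) ≈ -140.01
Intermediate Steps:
m = 9
V(z, o) = o
X(J) = sqrt(5 + (1 + J)*(-3 + J)) (X(J) = sqrt((J - 3)*(J + 1) + 5) = sqrt((-3 + J)*(1 + J) + 5) = sqrt((1 + J)*(-3 + J) + 5) = sqrt(5 + (1 + J)*(-3 + J)))
(-11*X(2))*m = -11*sqrt(2 + 2**2 - 2*2)*9 = -11*sqrt(2 + 4 - 4)*9 = -11*sqrt(2)*9 = -99*sqrt(2)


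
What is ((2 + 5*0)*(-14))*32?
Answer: -896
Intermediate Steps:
((2 + 5*0)*(-14))*32 = ((2 + 0)*(-14))*32 = (2*(-14))*32 = -28*32 = -896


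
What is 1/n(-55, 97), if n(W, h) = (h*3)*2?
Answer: 1/582 ≈ 0.0017182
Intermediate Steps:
n(W, h) = 6*h (n(W, h) = (3*h)*2 = 6*h)
1/n(-55, 97) = 1/(6*97) = 1/582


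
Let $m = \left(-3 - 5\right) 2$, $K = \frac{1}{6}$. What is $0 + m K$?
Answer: $- \frac{8}{3} \approx -2.6667$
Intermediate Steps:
$K = \frac{1}{6} \approx 0.16667$
$m = -16$ ($m = \left(-3 - 5\right) 2 = \left(-8\right) 2 = -16$)
$0 + m K = 0 - \frac{8}{3} = - \frac{8}{3}$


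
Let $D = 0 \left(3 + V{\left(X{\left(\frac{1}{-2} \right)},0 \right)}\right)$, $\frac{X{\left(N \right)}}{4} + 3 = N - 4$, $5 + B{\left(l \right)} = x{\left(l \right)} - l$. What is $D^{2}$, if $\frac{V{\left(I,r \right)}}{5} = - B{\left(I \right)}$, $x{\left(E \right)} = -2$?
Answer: $0$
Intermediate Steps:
$B{\left(l \right)} = -7 - l$ ($B{\left(l \right)} = -5 - \left(2 + l\right) = -7 - l$)
$X{\left(N \right)} = -28 + 4 N$ ($X{\left(N \right)} = -12 + 4 \left(N - 4\right) = -12 + 4 \left(-4 + N\right) = -12 + \left(-16 + 4 N\right) = -28 + 4 N$)
$V{\left(I,r \right)} = 35 + 5 I$ ($V{\left(I,r \right)} = 5 \left(- (-7 - I)\right) = 5 \left(7 + I\right) = 35 + 5 I$)
$D = 0$ ($D = 0 \left(3 + \left(35 + 5 \left(-28 + \frac{4}{-2}\right)\right)\right) = 0 \left(3 + \left(35 + 5 \left(-28 + 4 \left(- \frac{1}{2}\right)\right)\right)\right) = 0 \left(3 + \left(35 + 5 \left(-28 - 2\right)\right)\right) = 0 \left(3 + \left(35 + 5 \left(-30\right)\right)\right) = 0 \left(3 + \left(35 - 150\right)\right) = 0 \left(3 - 115\right) = 0 \left(-112\right) = 0$)
$D^{2} = 0^{2} = 0$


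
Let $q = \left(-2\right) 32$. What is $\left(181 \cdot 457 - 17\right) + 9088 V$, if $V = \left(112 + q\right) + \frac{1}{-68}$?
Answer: $\frac{8819436}{17} \approx 5.1879 \cdot 10^{5}$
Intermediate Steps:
$q = -64$
$V = \frac{3263}{68}$ ($V = \left(112 - 64\right) + \frac{1}{-68} = 48 - \frac{1}{68} = \frac{3263}{68} \approx 47.985$)
$\left(181 \cdot 457 - 17\right) + 9088 V = \left(181 \cdot 457 - 17\right) + 9088 \cdot \frac{3263}{68} = \left(82717 - 17\right) + \frac{7413536}{17} = 82700 + \frac{7413536}{17} = \frac{8819436}{17}$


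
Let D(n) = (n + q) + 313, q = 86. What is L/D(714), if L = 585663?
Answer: 195221/371 ≈ 526.20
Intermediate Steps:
D(n) = 399 + n (D(n) = (n + 86) + 313 = (86 + n) + 313 = 399 + n)
L/D(714) = 585663/(399 + 714) = 585663/1113 = 585663*(1/1113) = 195221/371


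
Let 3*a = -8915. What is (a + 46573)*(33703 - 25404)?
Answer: 1085542396/3 ≈ 3.6185e+8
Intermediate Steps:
a = -8915/3 (a = (⅓)*(-8915) = -8915/3 ≈ -2971.7)
(a + 46573)*(33703 - 25404) = (-8915/3 + 46573)*(33703 - 25404) = (130804/3)*8299 = 1085542396/3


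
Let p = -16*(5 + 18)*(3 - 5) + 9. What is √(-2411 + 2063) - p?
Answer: -745 + 2*I*√87 ≈ -745.0 + 18.655*I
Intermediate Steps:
p = 745 (p = -368*(-2) + 9 = -16*(-46) + 9 = 736 + 9 = 745)
√(-2411 + 2063) - p = √(-2411 + 2063) - 1*745 = √(-348) - 745 = 2*I*√87 - 745 = -745 + 2*I*√87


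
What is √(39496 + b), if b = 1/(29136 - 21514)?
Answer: √2294515546086/7622 ≈ 198.74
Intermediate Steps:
b = 1/7622 ≈ 0.00013120
√(39496 + b) = √(39496 + 1/7622) = √(301038513/7622) = √2294515546086/7622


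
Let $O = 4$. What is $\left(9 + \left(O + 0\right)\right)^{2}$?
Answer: $169$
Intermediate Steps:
$\left(9 + \left(O + 0\right)\right)^{2} = \left(9 + \left(4 + 0\right)\right)^{2} = \left(9 + 4\right)^{2} = 13^{2} = 169$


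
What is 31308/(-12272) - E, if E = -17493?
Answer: 53660697/3068 ≈ 17490.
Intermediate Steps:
31308/(-12272) - E = 31308/(-12272) - 1*(-17493) = 31308*(-1/12272) + 17493 = -7827/3068 + 17493 = 53660697/3068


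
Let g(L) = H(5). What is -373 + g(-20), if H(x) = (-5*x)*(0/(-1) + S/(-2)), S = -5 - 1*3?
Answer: -473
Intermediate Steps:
S = -8 (S = -5 - 3 = -8)
H(x) = -20*x (H(x) = (-5*x)*(0/(-1) - 8/(-2)) = (-5*x)*(0*(-1) - 8*(-½)) = (-5*x)*(0 + 4) = -5*x*4 = -20*x)
g(L) = -100 (g(L) = -20*5 = -100)
-373 + g(-20) = -373 - 100 = -473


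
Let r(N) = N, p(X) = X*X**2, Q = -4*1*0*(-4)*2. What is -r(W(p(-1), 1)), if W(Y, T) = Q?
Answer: 0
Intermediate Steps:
Q = 0 (Q = -0*(-4)*2 = -4*0*2 = 0*2 = 0)
p(X) = X**3
W(Y, T) = 0
-r(W(p(-1), 1)) = -1*0 = 0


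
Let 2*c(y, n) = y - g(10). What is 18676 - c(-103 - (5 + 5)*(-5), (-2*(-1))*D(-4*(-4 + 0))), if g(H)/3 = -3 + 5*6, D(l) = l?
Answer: 18743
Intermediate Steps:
g(H) = 81 (g(H) = 3*(-3 + 5*6) = 3*(-3 + 30) = 3*27 = 81)
c(y, n) = -81/2 + y/2 (c(y, n) = (y - 1*81)/2 = (y - 81)/2 = (-81 + y)/2 = -81/2 + y/2)
18676 - c(-103 - (5 + 5)*(-5), (-2*(-1))*D(-4*(-4 + 0))) = 18676 - (-81/2 + (-103 - (5 + 5)*(-5))/2) = 18676 - (-81/2 + (-103 - 10*(-5))/2) = 18676 - (-81/2 + (-103 - 1*(-50))/2) = 18676 - (-81/2 + (-103 + 50)/2) = 18676 - (-81/2 + (1/2)*(-53)) = 18676 - (-81/2 - 53/2) = 18676 - 1*(-67) = 18676 + 67 = 18743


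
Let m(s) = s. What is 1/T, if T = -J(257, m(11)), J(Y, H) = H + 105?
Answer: -1/116 ≈ -0.0086207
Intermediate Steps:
J(Y, H) = 105 + H
T = -116 (T = -(105 + 11) = -1*116 = -116)
1/T = 1/(-116) = -1/116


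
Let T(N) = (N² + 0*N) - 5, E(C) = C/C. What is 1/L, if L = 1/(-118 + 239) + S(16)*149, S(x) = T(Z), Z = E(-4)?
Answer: -121/72115 ≈ -0.0016779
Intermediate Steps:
E(C) = 1
Z = 1
T(N) = -5 + N² (T(N) = (N² + 0) - 5 = N² - 5 = -5 + N²)
S(x) = -4 (S(x) = -5 + 1² = -5 + 1 = -4)
L = -72115/121 (L = 1/(-118 + 239) - 4*149 = 1/121 - 596 = -72115/121 ≈ -595.99)
1/L = 1/(-72115/121) = -121/72115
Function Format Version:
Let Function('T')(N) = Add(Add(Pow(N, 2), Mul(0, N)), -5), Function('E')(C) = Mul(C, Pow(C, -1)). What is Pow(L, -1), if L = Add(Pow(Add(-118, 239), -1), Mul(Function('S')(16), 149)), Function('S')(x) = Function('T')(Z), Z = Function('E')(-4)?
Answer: Rational(-121, 72115) ≈ -0.0016779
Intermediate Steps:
Function('E')(C) = 1
Z = 1
Function('T')(N) = Add(-5, Pow(N, 2)) (Function('T')(N) = Add(Add(Pow(N, 2), 0), -5) = Add(Pow(N, 2), -5) = Add(-5, Pow(N, 2)))
Function('S')(x) = -4 (Function('S')(x) = Add(-5, Pow(1, 2)) = Add(-5, 1) = -4)
L = Rational(-72115, 121) (L = Add(Pow(Add(-118, 239), -1), Mul(-4, 149)) = Add(Pow(121, -1), -596) = Add(Rational(1, 121), -596) = Rational(-72115, 121) ≈ -595.99)
Pow(L, -1) = Pow(Rational(-72115, 121), -1) = Rational(-121, 72115)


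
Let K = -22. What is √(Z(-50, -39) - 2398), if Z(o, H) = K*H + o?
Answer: I*√1590 ≈ 39.875*I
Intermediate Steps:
Z(o, H) = o - 22*H (Z(o, H) = -22*H + o = o - 22*H)
√(Z(-50, -39) - 2398) = √((-50 - 22*(-39)) - 2398) = √((-50 + 858) - 2398) = √(808 - 2398) = √(-1590) = I*√1590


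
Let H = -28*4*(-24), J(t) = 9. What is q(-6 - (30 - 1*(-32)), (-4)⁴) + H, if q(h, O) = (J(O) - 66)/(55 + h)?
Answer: 35001/13 ≈ 2692.4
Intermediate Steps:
q(h, O) = -57/(55 + h) (q(h, O) = (9 - 66)/(55 + h) = -57/(55 + h))
H = 2688 (H = -112*(-24) = 2688)
q(-6 - (30 - 1*(-32)), (-4)⁴) + H = -57/(55 + (-6 - (30 - 1*(-32)))) + 2688 = -57/(55 + (-6 - (30 + 32))) + 2688 = -57/(55 + (-6 - 1*62)) + 2688 = -57/(55 + (-6 - 62)) + 2688 = -57/(55 - 68) + 2688 = -57/(-13) + 2688 = -57*(-1/13) + 2688 = 57/13 + 2688 = 35001/13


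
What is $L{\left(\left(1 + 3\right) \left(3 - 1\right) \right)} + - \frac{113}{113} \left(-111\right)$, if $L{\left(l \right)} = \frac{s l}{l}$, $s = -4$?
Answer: $107$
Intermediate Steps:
$L{\left(l \right)} = -4$ ($L{\left(l \right)} = \frac{\left(-4\right) l}{l} = -4$)
$L{\left(\left(1 + 3\right) \left(3 - 1\right) \right)} + - \frac{113}{113} \left(-111\right) = -4 + - \frac{113}{113} \left(-111\right) = -4 + \left(-113\right) \frac{1}{113} \left(-111\right) = -4 - -111 = -4 + 111 = 107$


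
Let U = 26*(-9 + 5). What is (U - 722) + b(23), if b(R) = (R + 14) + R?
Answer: -766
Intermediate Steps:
U = -104 (U = 26*(-4) = -104)
b(R) = 14 + 2*R (b(R) = (14 + R) + R = 14 + 2*R)
(U - 722) + b(23) = (-104 - 722) + (14 + 2*23) = -826 + (14 + 46) = -826 + 60 = -766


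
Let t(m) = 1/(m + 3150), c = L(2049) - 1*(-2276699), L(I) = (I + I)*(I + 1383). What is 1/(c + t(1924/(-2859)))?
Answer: 9003926/147133469906269 ≈ 6.1196e-8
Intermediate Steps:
L(I) = 2*I*(1383 + I) (L(I) = (2*I)*(1383 + I) = 2*I*(1383 + I))
c = 16341035 (c = 2*2049*(1383 + 2049) - 1*(-2276699) = 2*2049*3432 + 2276699 = 14064336 + 2276699 = 16341035)
t(m) = 1/(3150 + m)
1/(c + t(1924/(-2859))) = 1/(16341035 + 1/(3150 + 1924/(-2859))) = 1/(16341035 + 1/(3150 + 1924*(-1/2859))) = 1/(16341035 + 1/(3150 - 1924/2859)) = 1/(16341035 + 1/(9003926/2859)) = 1/(16341035 + 2859/9003926) = 1/(147133469906269/9003926) = 9003926/147133469906269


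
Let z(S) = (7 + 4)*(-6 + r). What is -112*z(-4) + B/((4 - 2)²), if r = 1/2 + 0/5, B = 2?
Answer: 13553/2 ≈ 6776.5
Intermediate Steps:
r = ½ (r = 1*(½) + 0*(⅕) = ½ + 0 = ½ ≈ 0.50000)
z(S) = -121/2 (z(S) = (7 + 4)*(-6 + ½) = 11*(-11/2) = -121/2)
-112*z(-4) + B/((4 - 2)²) = -112*(-121/2) + 2/((4 - 2)²) = 6776 + 2/(2²) = 6776 + 2/4 = 6776 + 2*(¼) = 6776 + ½ = 13553/2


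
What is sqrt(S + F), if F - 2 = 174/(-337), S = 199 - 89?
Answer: 17*sqrt(43810)/337 ≈ 10.559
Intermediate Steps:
S = 110
F = 500/337 (F = 2 + 174/(-337) = 2 + 174*(-1/337) = 2 - 174/337 = 500/337 ≈ 1.4837)
sqrt(S + F) = sqrt(110 + 500/337) = sqrt(37570/337) = 17*sqrt(43810)/337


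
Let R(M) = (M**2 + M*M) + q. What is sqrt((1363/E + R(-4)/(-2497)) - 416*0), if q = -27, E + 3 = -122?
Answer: 2*I*sqrt(10624847365)/62425 ≈ 3.3024*I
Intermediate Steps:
E = -125 (E = -3 - 122 = -125)
R(M) = -27 + 2*M**2 (R(M) = (M**2 + M*M) - 27 = (M**2 + M**2) - 27 = 2*M**2 - 27 = -27 + 2*M**2)
sqrt((1363/E + R(-4)/(-2497)) - 416*0) = sqrt((1363/(-125) + (-27 + 2*(-4)**2)/(-2497)) - 416*0) = sqrt((1363*(-1/125) + (-27 + 2*16)*(-1/2497)) + 0) = sqrt((-1363/125 + (-27 + 32)*(-1/2497)) + 0) = sqrt((-1363/125 + 5*(-1/2497)) + 0) = sqrt((-1363/125 - 5/2497) + 0) = sqrt(-3404036/312125 + 0) = sqrt(-3404036/312125) = 2*I*sqrt(10624847365)/62425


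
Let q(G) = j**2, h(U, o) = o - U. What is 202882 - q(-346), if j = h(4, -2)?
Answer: 202846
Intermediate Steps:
j = -6 (j = -2 - 1*4 = -2 - 4 = -6)
q(G) = 36 (q(G) = (-6)**2 = 36)
202882 - q(-346) = 202882 - 1*36 = 202882 - 36 = 202846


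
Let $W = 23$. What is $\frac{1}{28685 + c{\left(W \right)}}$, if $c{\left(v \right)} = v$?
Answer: $\frac{1}{28708} \approx 3.4834 \cdot 10^{-5}$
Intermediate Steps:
$\frac{1}{28685 + c{\left(W \right)}} = \frac{1}{28685 + 23} = \frac{1}{28708}$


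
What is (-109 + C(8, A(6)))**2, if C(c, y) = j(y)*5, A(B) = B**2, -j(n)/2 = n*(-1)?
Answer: 63001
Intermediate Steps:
j(n) = 2*n (j(n) = -2*n*(-1) = -(-2)*n = 2*n)
C(c, y) = 10*y (C(c, y) = (2*y)*5 = 10*y)
(-109 + C(8, A(6)))**2 = (-109 + 10*6**2)**2 = (-109 + 10*36)**2 = (-109 + 360)**2 = 251**2 = 63001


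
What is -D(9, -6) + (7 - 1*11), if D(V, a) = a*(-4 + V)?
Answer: 26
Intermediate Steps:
-D(9, -6) + (7 - 1*11) = -(-6)*(-4 + 9) + (7 - 1*11) = -(-6)*5 + (7 - 11) = -1*(-30) - 4 = 30 - 4 = 26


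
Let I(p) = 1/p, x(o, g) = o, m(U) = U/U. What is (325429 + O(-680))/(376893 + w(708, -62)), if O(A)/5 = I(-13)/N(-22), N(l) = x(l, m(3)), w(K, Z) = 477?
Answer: 10341411/11991980 ≈ 0.86236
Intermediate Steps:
m(U) = 1
N(l) = l
O(A) = 5/286 (O(A) = 5*(1/(-13*(-22))) = 5*(-1/13*(-1/22)) = 5*(1/286) = 5/286)
(325429 + O(-680))/(376893 + w(708, -62)) = (325429 + 5/286)/(376893 + 477) = (93072699/286)/377370 = (93072699/286)*(1/377370) = 10341411/11991980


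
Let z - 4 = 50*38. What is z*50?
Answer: 95200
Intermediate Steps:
z = 1904 (z = 4 + 50*38 = 4 + 1900 = 1904)
z*50 = 1904*50 = 95200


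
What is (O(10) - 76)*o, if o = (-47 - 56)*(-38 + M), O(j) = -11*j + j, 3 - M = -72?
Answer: 670736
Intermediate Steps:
M = 75 (M = 3 - 1*(-72) = 3 + 72 = 75)
O(j) = -10*j
o = -3811 (o = (-47 - 56)*(-38 + 75) = -103*37 = -3811)
(O(10) - 76)*o = (-10*10 - 76)*(-3811) = (-100 - 76)*(-3811) = -176*(-3811) = 670736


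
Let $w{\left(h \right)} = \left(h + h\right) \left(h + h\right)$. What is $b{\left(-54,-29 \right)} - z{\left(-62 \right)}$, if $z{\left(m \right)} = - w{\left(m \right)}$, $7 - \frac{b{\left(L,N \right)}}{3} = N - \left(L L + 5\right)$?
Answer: $24247$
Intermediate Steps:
$b{\left(L,N \right)} = 36 - 3 N + 3 L^{2}$ ($b{\left(L,N \right)} = 21 - 3 \left(N - \left(L L + 5\right)\right) = 21 - 3 \left(N - \left(L^{2} + 5\right)\right) = 21 - 3 \left(N - \left(5 + L^{2}\right)\right) = 21 - 3 \left(-5 + N - L^{2}\right) = 21 + \left(15 - 3 N + 3 L^{2}\right) = 36 - 3 N + 3 L^{2}$)
$w{\left(h \right)} = 4 h^{2}$ ($w{\left(h \right)} = 2 h 2 h = 4 h^{2}$)
$z{\left(m \right)} = - 4 m^{2}$
$b{\left(-54,-29 \right)} - z{\left(-62 \right)} = \left(36 - -87 + 3 \left(-54\right)^{2}\right) - - 4 \left(-62\right)^{2} = \left(36 + 87 + 3 \cdot 2916\right) - \left(-4\right) 3844 = \left(36 + 87 + 8748\right) - -15376 = 8871 + 15376 = 24247$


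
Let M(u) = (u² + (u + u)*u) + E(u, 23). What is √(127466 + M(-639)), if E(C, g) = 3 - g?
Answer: √1352409 ≈ 1162.9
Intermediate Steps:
M(u) = -20 + 3*u² (M(u) = (u² + (u + u)*u) + (3 - 1*23) = (u² + (2*u)*u) + (3 - 23) = (u² + 2*u²) - 20 = 3*u² - 20 = -20 + 3*u²)
√(127466 + M(-639)) = √(127466 + (-20 + 3*(-639)²)) = √(127466 + (-20 + 3*408321)) = √(127466 + (-20 + 1224963)) = √(127466 + 1224943) = √1352409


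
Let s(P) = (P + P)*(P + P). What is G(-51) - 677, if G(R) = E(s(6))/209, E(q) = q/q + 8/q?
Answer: -134045/198 ≈ -677.00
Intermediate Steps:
s(P) = 4*P² (s(P) = (2*P)*(2*P) = 4*P²)
E(q) = 1 + 8/q
G(R) = 1/198 (G(R) = ((8 + 4*6²)/((4*6²)))/209 = ((8 + 4*36)/((4*36)))*(1/209) = ((8 + 144)/144)*(1/209) = ((1/144)*152)*(1/209) = (19/18)*(1/209) = 1/198)
G(-51) - 677 = 1/198 - 677 = -134045/198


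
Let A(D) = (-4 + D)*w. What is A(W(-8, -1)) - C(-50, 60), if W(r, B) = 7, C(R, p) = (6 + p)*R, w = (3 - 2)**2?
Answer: 3303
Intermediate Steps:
w = 1 (w = 1**2 = 1)
C(R, p) = R*(6 + p)
A(D) = -4 + D (A(D) = (-4 + D)*1 = -4 + D)
A(W(-8, -1)) - C(-50, 60) = (-4 + 7) - (-50)*(6 + 60) = 3 - (-50)*66 = 3 - 1*(-3300) = 3 + 3300 = 3303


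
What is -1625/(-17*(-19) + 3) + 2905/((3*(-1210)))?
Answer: -342289/59169 ≈ -5.7849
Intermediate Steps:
-1625/(-17*(-19) + 3) + 2905/((3*(-1210))) = -1625/(323 + 3) + 2905/(-3630) = -1625/326 + 2905*(-1/3630) = -1625*1/326 - 581/726 = -1625/326 - 581/726 = -342289/59169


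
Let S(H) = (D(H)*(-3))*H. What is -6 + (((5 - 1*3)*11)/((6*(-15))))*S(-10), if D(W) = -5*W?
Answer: -1118/3 ≈ -372.67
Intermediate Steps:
S(H) = 15*H**2 (S(H) = (-5*H*(-3))*H = (15*H)*H = 15*H**2)
-6 + (((5 - 1*3)*11)/((6*(-15))))*S(-10) = -6 + (((5 - 1*3)*11)/((6*(-15))))*(15*(-10)**2) = -6 + (((5 - 3)*11)/(-90))*(15*100) = -6 + ((2*11)*(-1/90))*1500 = -6 + (22*(-1/90))*1500 = -6 - 11/45*1500 = -6 - 1100/3 = -1118/3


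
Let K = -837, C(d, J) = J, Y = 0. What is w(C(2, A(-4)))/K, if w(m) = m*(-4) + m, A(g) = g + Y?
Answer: -4/279 ≈ -0.014337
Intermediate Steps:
A(g) = g (A(g) = g + 0 = g)
w(m) = -3*m (w(m) = -4*m + m = -3*m)
w(C(2, A(-4)))/K = -3*(-4)/(-837) = 12*(-1/837) = -4/279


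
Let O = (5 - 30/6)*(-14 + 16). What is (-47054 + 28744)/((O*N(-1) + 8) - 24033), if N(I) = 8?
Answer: 3662/4805 ≈ 0.76212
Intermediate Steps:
O = 0 (O = (5 - 30*⅙)*2 = (5 - 5)*2 = 0*2 = 0)
(-47054 + 28744)/((O*N(-1) + 8) - 24033) = (-47054 + 28744)/((0*8 + 8) - 24033) = -18310/((0 + 8) - 24033) = -18310/(8 - 24033) = -18310/(-24025) = -18310*(-1/24025) = 3662/4805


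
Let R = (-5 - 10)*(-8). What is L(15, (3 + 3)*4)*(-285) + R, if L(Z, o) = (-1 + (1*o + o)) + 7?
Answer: -15270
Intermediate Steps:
L(Z, o) = 6 + 2*o (L(Z, o) = (-1 + (o + o)) + 7 = (-1 + 2*o) + 7 = 6 + 2*o)
R = 120 (R = -15*(-8) = 120)
L(15, (3 + 3)*4)*(-285) + R = (6 + 2*((3 + 3)*4))*(-285) + 120 = (6 + 2*(6*4))*(-285) + 120 = (6 + 2*24)*(-285) + 120 = (6 + 48)*(-285) + 120 = 54*(-285) + 120 = -15390 + 120 = -15270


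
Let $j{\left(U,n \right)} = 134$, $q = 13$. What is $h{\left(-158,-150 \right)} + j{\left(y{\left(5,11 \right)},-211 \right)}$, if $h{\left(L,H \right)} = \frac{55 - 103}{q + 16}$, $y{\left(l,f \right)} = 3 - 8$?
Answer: $\frac{3838}{29} \approx 132.34$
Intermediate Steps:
$y{\left(l,f \right)} = -5$ ($y{\left(l,f \right)} = 3 - 8 = -5$)
$h{\left(L,H \right)} = - \frac{48}{29}$ ($h{\left(L,H \right)} = \frac{55 - 103}{13 + 16} = - \frac{48}{29}$)
$h{\left(-158,-150 \right)} + j{\left(y{\left(5,11 \right)},-211 \right)} = - \frac{48}{29} + 134 = \frac{3838}{29}$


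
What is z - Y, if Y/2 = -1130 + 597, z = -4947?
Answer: -3881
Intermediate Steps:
Y = -1066 (Y = 2*(-1130 + 597) = 2*(-533) = -1066)
z - Y = -4947 - 1*(-1066) = -4947 + 1066 = -3881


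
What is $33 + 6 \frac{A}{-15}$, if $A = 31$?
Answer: $\frac{103}{5} \approx 20.6$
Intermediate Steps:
$33 + 6 \frac{A}{-15} = 33 + 6 \frac{31}{-15} = 33 + 6 \cdot 31 \left(- \frac{1}{15}\right) = 33 + 6 \left(- \frac{31}{15}\right) = 33 - \frac{62}{5} = \frac{103}{5}$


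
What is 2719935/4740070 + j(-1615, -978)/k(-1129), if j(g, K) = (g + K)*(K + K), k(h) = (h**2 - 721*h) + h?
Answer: 5943824076939/1978999133294 ≈ 3.0034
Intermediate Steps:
k(h) = h**2 - 720*h
j(g, K) = 2*K*(K + g) (j(g, K) = (K + g)*(2*K) = 2*K*(K + g))
2719935/4740070 + j(-1615, -978)/k(-1129) = 2719935/4740070 + (2*(-978)*(-978 - 1615))/((-1129*(-720 - 1129))) = 2719935*(1/4740070) + (2*(-978)*(-2593))/((-1129*(-1849))) = 543987/948014 + 5071908/2087521 = 5943824076939/1978999133294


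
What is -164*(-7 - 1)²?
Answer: -10496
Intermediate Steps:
-164*(-7 - 1)² = -164*(-8)² = -164*64 = -10496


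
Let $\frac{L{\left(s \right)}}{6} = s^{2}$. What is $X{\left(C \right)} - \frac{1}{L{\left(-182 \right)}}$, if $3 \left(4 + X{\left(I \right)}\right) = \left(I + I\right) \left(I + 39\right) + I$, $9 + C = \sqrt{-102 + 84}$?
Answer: $- \frac{39550057}{198744} + 43 i \sqrt{2} \approx -199.0 + 60.811 i$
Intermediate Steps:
$L{\left(s \right)} = 6 s^{2}$
$C = -9 + 3 i \sqrt{2}$ ($C = -9 + \sqrt{-102 + 84} = -9 + \sqrt{-18} = -9 + 3 i \sqrt{2} \approx -9.0 + 4.2426 i$)
$X{\left(I \right)} = -4 + \frac{I}{3} + \frac{2 I \left(39 + I\right)}{3}$ ($X{\left(I \right)} = -4 + \frac{\left(I + I\right) \left(I + 39\right) + I}{3} = -4 + \frac{2 I \left(39 + I\right) + I}{3} = -4 + \frac{I + 2 I \left(39 + I\right)}{3} = -4 + \left(\frac{I}{3} + \frac{2 I \left(39 + I\right)}{3}\right) = -4 + \frac{I}{3} + \frac{2 I \left(39 + I\right)}{3}$)
$X{\left(C \right)} - \frac{1}{L{\left(-182 \right)}} = \left(-4 + \frac{2 \left(-9 + 3 i \sqrt{2}\right)^{2}}{3} + \frac{79 \left(-9 + 3 i \sqrt{2}\right)}{3}\right) - \frac{1}{6 \left(-182\right)^{2}} = \left(-4 + \frac{2 \left(-9 + 3 i \sqrt{2}\right)^{2}}{3} - \left(237 - 79 i \sqrt{2}\right)\right) - \frac{1}{6 \cdot 33124} = \left(-241 + \frac{2 \left(-9 + 3 i \sqrt{2}\right)^{2}}{3} + 79 i \sqrt{2}\right) - \frac{1}{198744} = - \frac{47897305}{198744} + \frac{2 \left(-9 + 3 i \sqrt{2}\right)^{2}}{3} + 79 i \sqrt{2}$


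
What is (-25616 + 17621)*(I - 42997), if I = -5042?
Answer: 384071805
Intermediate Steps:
(-25616 + 17621)*(I - 42997) = (-25616 + 17621)*(-5042 - 42997) = -7995*(-48039) = 384071805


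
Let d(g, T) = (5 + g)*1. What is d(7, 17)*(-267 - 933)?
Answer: -14400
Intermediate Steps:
d(g, T) = 5 + g
d(7, 17)*(-267 - 933) = (5 + 7)*(-267 - 933) = 12*(-1200) = -14400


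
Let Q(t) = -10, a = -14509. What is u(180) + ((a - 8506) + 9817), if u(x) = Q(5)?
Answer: -13208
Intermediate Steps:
u(x) = -10
u(180) + ((a - 8506) + 9817) = -10 + ((-14509 - 8506) + 9817) = -10 + (-23015 + 9817) = -10 - 13198 = -13208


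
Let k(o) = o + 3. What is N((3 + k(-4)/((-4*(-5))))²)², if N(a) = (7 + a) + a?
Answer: 23824161/40000 ≈ 595.60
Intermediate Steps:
k(o) = 3 + o
N(a) = 7 + 2*a
N((3 + k(-4)/((-4*(-5))))²)² = (7 + 2*(3 + (3 - 4)/((-4*(-5))))²)² = (7 + 2*(3 - 1/20)²)² = (7 + 2*(59/20)²)² = (7 + 2*(3481/400))² = (7 + 3481/200)² = (4881/200)² = 23824161/40000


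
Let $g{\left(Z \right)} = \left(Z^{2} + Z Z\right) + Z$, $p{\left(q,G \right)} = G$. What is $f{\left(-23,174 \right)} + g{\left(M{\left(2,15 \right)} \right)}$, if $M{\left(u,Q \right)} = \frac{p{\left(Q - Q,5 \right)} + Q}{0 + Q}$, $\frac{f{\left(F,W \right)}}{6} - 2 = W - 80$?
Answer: $\frac{5228}{9} \approx 580.89$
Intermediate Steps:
$f{\left(F,W \right)} = -468 + 6 W$ ($f{\left(F,W \right)} = 12 + 6 \left(W - 80\right) = 12 + 6 \left(-80 + W\right) = 12 + \left(-480 + 6 W\right) = -468 + 6 W$)
$M{\left(u,Q \right)} = \frac{5 + Q}{Q}$ ($M{\left(u,Q \right)} = \frac{5 + Q}{0 + Q} = \frac{5 + Q}{Q}$)
$g{\left(Z \right)} = Z + 2 Z^{2}$ ($g{\left(Z \right)} = \left(Z^{2} + Z^{2}\right) + Z = 2 Z^{2} + Z = Z + 2 Z^{2}$)
$f{\left(-23,174 \right)} + g{\left(M{\left(2,15 \right)} \right)} = \left(-468 + 6 \cdot 174\right) + \frac{5 + 15}{15} \left(1 + 2 \frac{5 + 15}{15}\right) = \left(-468 + 1044\right) + \frac{1}{15} \cdot 20 \left(1 + 2 \cdot \frac{1}{15} \cdot 20\right) = 576 + \frac{4 \left(1 + 2 \cdot \frac{4}{3}\right)}{3} = 576 + \frac{4 \left(1 + \frac{8}{3}\right)}{3} = 576 + \frac{4}{3} \cdot \frac{11}{3} = 576 + \frac{44}{9} = \frac{5228}{9}$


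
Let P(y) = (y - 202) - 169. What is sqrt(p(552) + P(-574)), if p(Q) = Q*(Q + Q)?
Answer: 3*sqrt(67607) ≈ 780.04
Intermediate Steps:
P(y) = -371 + y (P(y) = (-202 + y) - 169 = -371 + y)
p(Q) = 2*Q**2 (p(Q) = Q*(2*Q) = 2*Q**2)
sqrt(p(552) + P(-574)) = sqrt(2*552**2 + (-371 - 574)) = sqrt(2*304704 - 945) = sqrt(609408 - 945) = sqrt(608463) = 3*sqrt(67607)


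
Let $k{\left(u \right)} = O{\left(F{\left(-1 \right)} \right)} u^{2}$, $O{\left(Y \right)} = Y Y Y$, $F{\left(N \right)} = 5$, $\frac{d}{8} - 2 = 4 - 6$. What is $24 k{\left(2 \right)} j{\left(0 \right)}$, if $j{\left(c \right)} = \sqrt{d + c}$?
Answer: $0$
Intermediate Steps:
$d = 0$ ($d = 16 + 8 \left(4 - 6\right) = 16 + 8 \left(-2\right) = 16 - 16 = 0$)
$O{\left(Y \right)} = Y^{3}$ ($O{\left(Y \right)} = Y^{2} Y = Y^{3}$)
$j{\left(c \right)} = \sqrt{c}$ ($j{\left(c \right)} = \sqrt{0 + c} = \sqrt{c}$)
$k{\left(u \right)} = 125 u^{2}$ ($k{\left(u \right)} = 5^{3} u^{2} = 125 u^{2}$)
$24 k{\left(2 \right)} j{\left(0 \right)} = 24 \cdot 125 \cdot 2^{2} \sqrt{0} = 24 \cdot 125 \cdot 4 \cdot 0 = 24 \cdot 500 \cdot 0 = 12000 \cdot 0 = 0$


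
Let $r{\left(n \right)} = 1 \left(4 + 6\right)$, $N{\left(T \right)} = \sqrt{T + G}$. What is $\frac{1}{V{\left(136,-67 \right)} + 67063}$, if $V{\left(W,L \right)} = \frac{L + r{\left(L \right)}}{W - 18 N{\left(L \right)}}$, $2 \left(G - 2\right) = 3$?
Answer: $\frac{2620143658}{175714174267327} + \frac{513 i \sqrt{254}}{175714174267327} \approx 1.4911 \cdot 10^{-5} + 4.6529 \cdot 10^{-11} i$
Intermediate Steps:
$G = \frac{7}{2}$ ($G = 2 + \frac{1}{2} \cdot 3 = 2 + \frac{3}{2} = \frac{7}{2} \approx 3.5$)
$N{\left(T \right)} = \sqrt{\frac{7}{2} + T}$ ($N{\left(T \right)} = \sqrt{T + \frac{7}{2}} = \sqrt{\frac{7}{2} + T}$)
$r{\left(n \right)} = 10$ ($r{\left(n \right)} = 1 \cdot 10 = 10$)
$V{\left(W,L \right)} = \frac{10 + L}{W - 9 \sqrt{14 + 4 L}}$ ($V{\left(W,L \right)} = \frac{L + 10}{W - 18 \frac{\sqrt{14 + 4 L}}{2}} = \frac{10 + L}{W - 9 \sqrt{14 + 4 L}}$)
$\frac{1}{V{\left(136,-67 \right)} + 67063} = \frac{1}{\frac{10 - 67}{136 - 9 \sqrt{2} \sqrt{7 + 2 \left(-67\right)}} + 67063} = \frac{1}{\frac{1}{136 - 9 \sqrt{2} \sqrt{7 - 134}} \left(-57\right) + 67063} = \frac{1}{\frac{1}{136 - 9 \sqrt{2} \sqrt{-127}} \left(-57\right) + 67063} = \frac{1}{\frac{1}{136 - 9 \sqrt{2} i \sqrt{127}} \left(-57\right) + 67063} = \frac{1}{\frac{1}{136 - 9 i \sqrt{254}} \left(-57\right) + 67063} = \frac{1}{- \frac{57}{136 - 9 i \sqrt{254}} + 67063} = \frac{1}{67063 - \frac{57}{136 - 9 i \sqrt{254}}}$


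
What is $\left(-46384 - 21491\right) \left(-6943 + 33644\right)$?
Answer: $-1812330375$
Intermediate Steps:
$\left(-46384 - 21491\right) \left(-6943 + 33644\right) = \left(-67875\right) 26701 = -1812330375$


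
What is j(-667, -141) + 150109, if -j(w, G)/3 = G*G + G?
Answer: 90889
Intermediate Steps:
j(w, G) = -3*G - 3*G**2 (j(w, G) = -3*(G*G + G) = -3*(G**2 + G) = -3*(G + G**2) = -3*G - 3*G**2)
j(-667, -141) + 150109 = -3*(-141)*(1 - 141) + 150109 = -3*(-141)*(-140) + 150109 = -59220 + 150109 = 90889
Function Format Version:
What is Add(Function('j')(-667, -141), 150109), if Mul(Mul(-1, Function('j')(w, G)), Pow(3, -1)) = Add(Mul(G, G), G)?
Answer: 90889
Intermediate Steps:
Function('j')(w, G) = Add(Mul(-3, G), Mul(-3, Pow(G, 2))) (Function('j')(w, G) = Mul(-3, Add(Mul(G, G), G)) = Mul(-3, Add(Pow(G, 2), G)) = Mul(-3, Add(G, Pow(G, 2))) = Add(Mul(-3, G), Mul(-3, Pow(G, 2))))
Add(Function('j')(-667, -141), 150109) = Add(Mul(-3, -141, Add(1, -141)), 150109) = Add(Mul(-3, -141, -140), 150109) = Add(-59220, 150109) = 90889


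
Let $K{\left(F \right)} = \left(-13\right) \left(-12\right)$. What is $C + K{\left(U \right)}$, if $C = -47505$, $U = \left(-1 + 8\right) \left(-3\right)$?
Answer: $-47349$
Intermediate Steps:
$U = -21$ ($U = 7 \left(-3\right) = -21$)
$K{\left(F \right)} = 156$
$C + K{\left(U \right)} = -47505 + 156 = -47349$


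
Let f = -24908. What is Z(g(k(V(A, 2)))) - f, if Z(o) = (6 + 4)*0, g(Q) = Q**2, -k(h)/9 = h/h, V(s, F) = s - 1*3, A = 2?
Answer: 24908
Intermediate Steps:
V(s, F) = -3 + s (V(s, F) = s - 3 = -3 + s)
k(h) = -9 (k(h) = -9*h/h = -9*1 = -9)
Z(o) = 0 (Z(o) = 10*0 = 0)
Z(g(k(V(A, 2)))) - f = 0 - 1*(-24908) = 0 + 24908 = 24908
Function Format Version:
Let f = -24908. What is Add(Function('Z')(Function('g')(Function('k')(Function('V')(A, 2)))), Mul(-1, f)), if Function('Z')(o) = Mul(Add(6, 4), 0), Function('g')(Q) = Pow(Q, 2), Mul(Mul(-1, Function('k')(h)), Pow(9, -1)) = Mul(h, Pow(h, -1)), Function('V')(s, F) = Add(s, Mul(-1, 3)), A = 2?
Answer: 24908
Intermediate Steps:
Function('V')(s, F) = Add(-3, s) (Function('V')(s, F) = Add(s, -3) = Add(-3, s))
Function('k')(h) = -9 (Function('k')(h) = Mul(-9, Mul(h, Pow(h, -1))) = Mul(-9, 1) = -9)
Function('Z')(o) = 0 (Function('Z')(o) = Mul(10, 0) = 0)
Add(Function('Z')(Function('g')(Function('k')(Function('V')(A, 2)))), Mul(-1, f)) = Add(0, Mul(-1, -24908)) = Add(0, 24908) = 24908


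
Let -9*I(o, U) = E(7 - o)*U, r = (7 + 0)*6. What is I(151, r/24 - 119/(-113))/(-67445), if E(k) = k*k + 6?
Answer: 625717/6532530 ≈ 0.095785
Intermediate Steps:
r = 42 (r = 7*6 = 42)
E(k) = 6 + k**2 (E(k) = k**2 + 6 = 6 + k**2)
I(o, U) = -U*(6 + (7 - o)**2)/9 (I(o, U) = -(6 + (7 - o)**2)*U/9 = -U*(6 + (7 - o)**2)/9)
I(151, r/24 - 119/(-113))/(-67445) = -(42/24 - 119/(-113))*(6 + (-7 + 151)**2)/9/(-67445) = -(42*(1/24) - 119*(-1/113))*(6 + 144**2)/9*(-1/67445) = -(7/4 + 119/113)*(6 + 20736)/9*(-1/67445) = -1/9*1267/452*20742*(-1/67445) = -4380019/678*(-1/67445) = 625717/6532530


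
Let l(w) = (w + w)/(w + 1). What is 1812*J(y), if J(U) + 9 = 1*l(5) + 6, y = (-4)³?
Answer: -2416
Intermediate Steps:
y = -64
l(w) = 2*w/(1 + w) (l(w) = (2*w)/(1 + w) = 2*w/(1 + w))
J(U) = -4/3 (J(U) = -9 + (1*(2*5/(1 + 5)) + 6) = -9 + (1*(2*5/6) + 6) = -9 + (1*(2*5*(⅙)) + 6) = -9 + (1*(5/3) + 6) = -9 + (5/3 + 6) = -9 + 23/3 = -4/3)
1812*J(y) = 1812*(-4/3) = -2416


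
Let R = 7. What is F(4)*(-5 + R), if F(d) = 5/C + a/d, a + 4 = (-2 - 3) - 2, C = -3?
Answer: -53/6 ≈ -8.8333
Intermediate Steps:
a = -11 (a = -4 + ((-2 - 3) - 2) = -4 + (-5 - 2) = -4 - 7 = -11)
F(d) = -5/3 - 11/d (F(d) = 5/(-3) - 11/d = 5*(-1/3) - 11/d = -5/3 - 11/d)
F(4)*(-5 + R) = (-5/3 - 11/4)*(-5 + 7) = (-5/3 - 11*1/4)*2 = (-5/3 - 11/4)*2 = -53/12*2 = -53/6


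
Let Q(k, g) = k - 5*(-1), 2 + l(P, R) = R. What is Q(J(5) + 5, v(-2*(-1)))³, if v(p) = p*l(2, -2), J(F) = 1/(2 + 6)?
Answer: 531441/512 ≈ 1038.0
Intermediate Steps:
J(F) = ⅛ (J(F) = 1/8 = ⅛)
l(P, R) = -2 + R
v(p) = -4*p (v(p) = p*(-2 - 2) = p*(-4) = -4*p)
Q(k, g) = 5 + k (Q(k, g) = k + 5 = 5 + k)
Q(J(5) + 5, v(-2*(-1)))³ = (5 + (⅛ + 5))³ = (5 + 41/8)³ = (81/8)³ = 531441/512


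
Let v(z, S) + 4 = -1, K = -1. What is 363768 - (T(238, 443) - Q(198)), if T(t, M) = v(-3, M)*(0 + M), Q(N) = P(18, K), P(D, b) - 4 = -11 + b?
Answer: 365975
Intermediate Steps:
P(D, b) = -7 + b (P(D, b) = 4 + (-11 + b) = -7 + b)
v(z, S) = -5 (v(z, S) = -4 - 1 = -5)
Q(N) = -8 (Q(N) = -7 - 1 = -8)
T(t, M) = -5*M (T(t, M) = -5*(0 + M) = -5*M)
363768 - (T(238, 443) - Q(198)) = 363768 - (-5*443 - 1*(-8)) = 363768 - (-2215 + 8) = 363768 - 1*(-2207) = 363768 + 2207 = 365975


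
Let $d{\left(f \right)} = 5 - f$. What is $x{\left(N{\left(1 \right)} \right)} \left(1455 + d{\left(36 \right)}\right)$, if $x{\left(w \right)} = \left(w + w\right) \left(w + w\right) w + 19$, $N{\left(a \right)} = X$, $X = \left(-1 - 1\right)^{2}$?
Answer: $391600$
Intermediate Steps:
$X = 4$ ($X = \left(-2\right)^{2} = 4$)
$N{\left(a \right)} = 4$
$x{\left(w \right)} = 19 + 4 w^{3}$ ($x{\left(w \right)} = 2 w 2 w w + 19 = 4 w^{2} w + 19 = 4 w^{3} + 19 = 19 + 4 w^{3}$)
$x{\left(N{\left(1 \right)} \right)} \left(1455 + d{\left(36 \right)}\right) = \left(19 + 4 \cdot 4^{3}\right) \left(1455 + \left(5 - 36\right)\right) = \left(19 + 4 \cdot 64\right) \left(1455 + \left(5 - 36\right)\right) = \left(19 + 256\right) \left(1455 - 31\right) = 275 \cdot 1424 = 391600$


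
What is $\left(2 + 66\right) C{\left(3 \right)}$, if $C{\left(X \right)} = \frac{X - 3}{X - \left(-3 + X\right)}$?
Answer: $0$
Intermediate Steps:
$C{\left(X \right)} = -1 + \frac{X}{3}$ ($C{\left(X \right)} = \frac{-3 + X}{3} = \left(-3 + X\right) \frac{1}{3} = -1 + \frac{X}{3}$)
$\left(2 + 66\right) C{\left(3 \right)} = \left(2 + 66\right) \left(-1 + \frac{1}{3} \cdot 3\right) = 68 \left(-1 + 1\right) = 68 \cdot 0 = 0$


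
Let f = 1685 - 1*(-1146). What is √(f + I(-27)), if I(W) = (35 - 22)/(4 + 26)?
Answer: √2548290/30 ≈ 53.211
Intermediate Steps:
I(W) = 13/30
f = 2831 (f = 1685 + 1146 = 2831)
√(f + I(-27)) = √(2831 + 13/30) = √(84943/30) = √2548290/30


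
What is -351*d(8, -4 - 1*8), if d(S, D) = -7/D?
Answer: -819/4 ≈ -204.75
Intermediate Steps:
-351*d(8, -4 - 1*8) = -(-2457)/(-4 - 1*8) = -(-2457)/(-4 - 8) = -(-2457)/(-12) = -(-2457)*(-1)/12 = -351*7/12 = -819/4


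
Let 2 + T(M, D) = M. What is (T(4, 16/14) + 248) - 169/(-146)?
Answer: 36669/146 ≈ 251.16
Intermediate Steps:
T(M, D) = -2 + M
(T(4, 16/14) + 248) - 169/(-146) = ((-2 + 4) + 248) - 169/(-146) = (2 + 248) - 169*(-1)/146 = 250 - 1*(-169/146) = 250 + 169/146 = 36669/146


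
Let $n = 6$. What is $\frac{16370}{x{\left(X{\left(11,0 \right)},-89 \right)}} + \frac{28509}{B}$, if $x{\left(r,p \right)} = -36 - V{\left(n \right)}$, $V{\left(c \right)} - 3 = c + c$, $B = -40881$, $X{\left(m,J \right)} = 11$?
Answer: $- \frac{223558643}{694977} \approx -321.68$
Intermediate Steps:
$V{\left(c \right)} = 3 + 2 c$ ($V{\left(c \right)} = 3 + \left(c + c\right) = 3 + 2 c$)
$x{\left(r,p \right)} = -51$ ($x{\left(r,p \right)} = -36 - \left(3 + 2 \cdot 6\right) = -36 - \left(3 + 12\right) = -36 - 15 = -51$)
$\frac{16370}{x{\left(X{\left(11,0 \right)},-89 \right)}} + \frac{28509}{B} = \frac{16370}{-51} + \frac{28509}{-40881} = 16370 \left(- \frac{1}{51}\right) + 28509 \left(- \frac{1}{40881}\right) = - \frac{16370}{51} - \frac{9503}{13627} = - \frac{223558643}{694977}$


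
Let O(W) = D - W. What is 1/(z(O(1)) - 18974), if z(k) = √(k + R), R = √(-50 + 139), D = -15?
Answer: -1/(18974 - I*√(16 - √89)) ≈ -5.2704e-5 - 7.1176e-9*I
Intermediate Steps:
R = √89 ≈ 9.4340
O(W) = -15 - W
z(k) = √(k + √89)
1/(z(O(1)) - 18974) = 1/(√((-15 - 1*1) + √89) - 18974) = 1/(√((-15 - 1) + √89) - 18974) = 1/(√(-16 + √89) - 18974) = 1/(-18974 + √(-16 + √89))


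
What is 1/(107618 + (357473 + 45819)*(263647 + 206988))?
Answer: 1/189803438038 ≈ 5.2686e-12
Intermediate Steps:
1/(107618 + (357473 + 45819)*(263647 + 206988)) = 1/(107618 + 403292*470635) = 1/(107618 + 189803330420) = 1/189803438038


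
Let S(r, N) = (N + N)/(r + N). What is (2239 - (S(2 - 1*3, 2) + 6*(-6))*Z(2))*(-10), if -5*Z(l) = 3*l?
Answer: -22006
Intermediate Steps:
Z(l) = -3*l/5
S(r, N) = 2*N/(N + r) (S(r, N) = (2*N)/(N + r) = 2*N/(N + r))
(2239 - (S(2 - 1*3, 2) + 6*(-6))*Z(2))*(-10) = (2239 - (2*2/(2 + (2 - 1*3)) + 6*(-6))*(-⅗*2))*(-10) = (2239 - (2*2/(2 + (2 - 3)) - 36)*(-6)/5)*(-10) = (2239 - (2*2/(2 - 1) - 36)*(-6)/5)*(-10) = (2239 - (2*2/1 - 36)*(-6)/5)*(-10) = (2239 - (2*2*1 - 36)*(-6)/5)*(-10) = (2239 - (4 - 36)*(-6)/5)*(-10) = (2239 - (-32)*(-6)/5)*(-10) = (2239 - 1*192/5)*(-10) = (2239 - 192/5)*(-10) = (11003/5)*(-10) = -22006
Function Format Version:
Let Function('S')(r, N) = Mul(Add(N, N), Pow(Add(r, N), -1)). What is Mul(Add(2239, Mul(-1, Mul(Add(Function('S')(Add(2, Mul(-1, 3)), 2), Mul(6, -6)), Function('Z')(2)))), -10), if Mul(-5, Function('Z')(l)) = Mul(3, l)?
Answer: -22006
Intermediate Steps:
Function('Z')(l) = Mul(Rational(-3, 5), l) (Function('Z')(l) = Mul(Rational(-1, 5), Mul(3, l)) = Mul(Rational(-3, 5), l))
Function('S')(r, N) = Mul(2, N, Pow(Add(N, r), -1)) (Function('S')(r, N) = Mul(Mul(2, N), Pow(Add(N, r), -1)) = Mul(2, N, Pow(Add(N, r), -1)))
Mul(Add(2239, Mul(-1, Mul(Add(Function('S')(Add(2, Mul(-1, 3)), 2), Mul(6, -6)), Function('Z')(2)))), -10) = Mul(Add(2239, Mul(-1, Mul(Add(Mul(2, 2, Pow(Add(2, Add(2, Mul(-1, 3))), -1)), Mul(6, -6)), Mul(Rational(-3, 5), 2)))), -10) = Mul(Add(2239, Mul(-1, Mul(Add(Mul(2, 2, Pow(Add(2, Add(2, -3)), -1)), -36), Rational(-6, 5)))), -10) = Mul(Add(2239, Mul(-1, Mul(Add(Mul(2, 2, Pow(Add(2, -1), -1)), -36), Rational(-6, 5)))), -10) = Mul(Add(2239, Mul(-1, Mul(Add(Mul(2, 2, Pow(1, -1)), -36), Rational(-6, 5)))), -10) = Mul(Add(2239, Mul(-1, Mul(Add(Mul(2, 2, 1), -36), Rational(-6, 5)))), -10) = Mul(Add(2239, Mul(-1, Mul(Add(4, -36), Rational(-6, 5)))), -10) = Mul(Add(2239, Mul(-1, Mul(-32, Rational(-6, 5)))), -10) = Mul(Add(2239, Mul(-1, Rational(192, 5))), -10) = Mul(Add(2239, Rational(-192, 5)), -10) = Mul(Rational(11003, 5), -10) = -22006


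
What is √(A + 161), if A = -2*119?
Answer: I*√77 ≈ 8.775*I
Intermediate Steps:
A = -238
√(A + 161) = √(-238 + 161) = √(-77) = I*√77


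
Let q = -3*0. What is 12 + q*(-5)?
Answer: 12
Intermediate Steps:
q = 0
12 + q*(-5) = 12 + 0*(-5) = 12 + 0 = 12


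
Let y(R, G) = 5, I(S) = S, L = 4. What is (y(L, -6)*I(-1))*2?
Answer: -10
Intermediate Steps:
(y(L, -6)*I(-1))*2 = (5*(-1))*2 = -5*2 = -10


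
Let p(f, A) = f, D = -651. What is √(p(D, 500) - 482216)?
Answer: I*√482867 ≈ 694.89*I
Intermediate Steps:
√(p(D, 500) - 482216) = √(-651 - 482216) = √(-482867) = I*√482867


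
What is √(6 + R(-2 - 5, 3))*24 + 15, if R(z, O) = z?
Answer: 15 + 24*I ≈ 15.0 + 24.0*I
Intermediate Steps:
√(6 + R(-2 - 5, 3))*24 + 15 = √(6 + (-2 - 5))*24 + 15 = √(6 - 7)*24 + 15 = √(-1)*24 + 15 = I*24 + 15 = 24*I + 15 = 15 + 24*I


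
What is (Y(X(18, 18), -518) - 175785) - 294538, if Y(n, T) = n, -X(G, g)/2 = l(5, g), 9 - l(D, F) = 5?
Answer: -470331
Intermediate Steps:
l(D, F) = 4 (l(D, F) = 9 - 1*5 = 9 - 5 = 4)
X(G, g) = -8 (X(G, g) = -2*4 = -8)
(Y(X(18, 18), -518) - 175785) - 294538 = (-8 - 175785) - 294538 = -175793 - 294538 = -470331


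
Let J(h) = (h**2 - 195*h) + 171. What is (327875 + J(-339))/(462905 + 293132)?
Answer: 509072/756037 ≈ 0.67334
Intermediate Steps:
J(h) = 171 + h**2 - 195*h
(327875 + J(-339))/(462905 + 293132) = (327875 + (171 + (-339)**2 - 195*(-339)))/(462905 + 293132) = (327875 + (171 + 114921 + 66105))/756037 = (327875 + 181197)*(1/756037) = 509072*(1/756037) = 509072/756037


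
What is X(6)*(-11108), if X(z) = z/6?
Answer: -11108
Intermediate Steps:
X(z) = z/6 (X(z) = z*(1/6) = z/6)
X(6)*(-11108) = ((1/6)*6)*(-11108) = 1*(-11108) = -11108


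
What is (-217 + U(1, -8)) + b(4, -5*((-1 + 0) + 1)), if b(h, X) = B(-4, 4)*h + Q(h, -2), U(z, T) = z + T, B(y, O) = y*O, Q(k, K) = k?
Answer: -284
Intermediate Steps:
B(y, O) = O*y
U(z, T) = T + z
b(h, X) = -15*h (b(h, X) = (4*(-4))*h + h = -16*h + h = -15*h)
(-217 + U(1, -8)) + b(4, -5*((-1 + 0) + 1)) = (-217 + (-8 + 1)) - 15*4 = (-217 - 7) - 60 = -224 - 60 = -284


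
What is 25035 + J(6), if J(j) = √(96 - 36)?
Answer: 25035 + 2*√15 ≈ 25043.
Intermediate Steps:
J(j) = 2*√15 (J(j) = √60 = 2*√15)
25035 + J(6) = 25035 + 2*√15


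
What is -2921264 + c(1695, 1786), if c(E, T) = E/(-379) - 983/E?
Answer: -1876637845502/642405 ≈ -2.9213e+6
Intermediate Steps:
c(E, T) = -983/E - E/379 (c(E, T) = E*(-1/379) - 983/E = -E/379 - 983/E = -983/E - E/379)
-2921264 + c(1695, 1786) = -2921264 + (-983/1695 - 1/379*1695) = -2921264 + (-983*1/1695 - 1695/379) = -2921264 + (-983/1695 - 1695/379) = -2921264 - 3245582/642405 = -1876637845502/642405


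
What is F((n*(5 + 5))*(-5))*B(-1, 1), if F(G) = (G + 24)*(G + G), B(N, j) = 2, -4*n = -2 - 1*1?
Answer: 2025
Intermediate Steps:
n = ¾ (n = -(-2 - 1*1)/4 = -(-2 - 1)/4 = -¼*(-3) = ¾ ≈ 0.75000)
F(G) = 2*G*(24 + G) (F(G) = (24 + G)*(2*G) = 2*G*(24 + G))
F((n*(5 + 5))*(-5))*B(-1, 1) = (2*((3*(5 + 5)/4)*(-5))*(24 + (3*(5 + 5)/4)*(-5)))*2 = (2*(((¾)*10)*(-5))*(24 + ((¾)*10)*(-5)))*2 = (2*((15/2)*(-5))*(24 + (15/2)*(-5)))*2 = (2*(-75/2)*(24 - 75/2))*2 = (2*(-75/2)*(-27/2))*2 = (2025/2)*2 = 2025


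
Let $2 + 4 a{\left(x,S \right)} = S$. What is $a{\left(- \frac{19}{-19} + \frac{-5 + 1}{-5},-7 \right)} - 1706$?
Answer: $- \frac{6833}{4} \approx -1708.3$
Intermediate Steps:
$a{\left(x,S \right)} = - \frac{1}{2} + \frac{S}{4}$
$a{\left(- \frac{19}{-19} + \frac{-5 + 1}{-5},-7 \right)} - 1706 = \left(- \frac{1}{2} + \frac{1}{4} \left(-7\right)\right) - 1706 = \left(- \frac{1}{2} - \frac{7}{4}\right) - 1706 = - \frac{9}{4} - 1706 = - \frac{6833}{4}$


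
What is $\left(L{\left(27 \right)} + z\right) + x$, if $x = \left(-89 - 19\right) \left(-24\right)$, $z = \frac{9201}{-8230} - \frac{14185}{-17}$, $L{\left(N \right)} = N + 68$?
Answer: $\frac{492524303}{139910} \approx 3520.3$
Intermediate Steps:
$L{\left(N \right)} = 68 + N$
$z = \frac{116586133}{139910}$ ($z = 9201 \left(- \frac{1}{8230}\right) - - \frac{14185}{17} = - \frac{9201}{8230} + \frac{14185}{17} = \frac{116586133}{139910} \approx 833.29$)
$x = 2592$ ($x = \left(-108\right) \left(-24\right) = 2592$)
$\left(L{\left(27 \right)} + z\right) + x = \left(\left(68 + 27\right) + \frac{116586133}{139910}\right) + 2592 = \left(95 + \frac{116586133}{139910}\right) + 2592 = \frac{129877583}{139910} + 2592 = \frac{492524303}{139910}$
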